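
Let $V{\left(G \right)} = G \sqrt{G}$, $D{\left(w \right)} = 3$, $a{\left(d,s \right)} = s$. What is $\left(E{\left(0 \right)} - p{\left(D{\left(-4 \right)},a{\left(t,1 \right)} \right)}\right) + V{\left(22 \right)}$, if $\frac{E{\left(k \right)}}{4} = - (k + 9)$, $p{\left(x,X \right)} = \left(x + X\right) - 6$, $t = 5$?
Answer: $-34 + 22 \sqrt{22} \approx 69.189$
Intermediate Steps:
$V{\left(G \right)} = G^{\frac{3}{2}}$
$p{\left(x,X \right)} = -6 + X + x$ ($p{\left(x,X \right)} = \left(X + x\right) - 6 = -6 + X + x$)
$E{\left(k \right)} = -36 - 4 k$ ($E{\left(k \right)} = 4 \left(- (k + 9)\right) = 4 \left(- (9 + k)\right) = 4 \left(-9 - k\right) = -36 - 4 k$)
$\left(E{\left(0 \right)} - p{\left(D{\left(-4 \right)},a{\left(t,1 \right)} \right)}\right) + V{\left(22 \right)} = \left(\left(-36 - 0\right) - \left(-6 + 1 + 3\right)\right) + 22^{\frac{3}{2}} = \left(\left(-36 + 0\right) - -2\right) + 22 \sqrt{22} = \left(-36 + 2\right) + 22 \sqrt{22} = -34 + 22 \sqrt{22}$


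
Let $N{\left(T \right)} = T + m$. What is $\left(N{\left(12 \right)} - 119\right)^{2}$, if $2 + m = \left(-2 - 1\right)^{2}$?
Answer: $10000$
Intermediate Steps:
$m = 7$ ($m = -2 + \left(-2 - 1\right)^{2} = -2 + \left(-3\right)^{2} = -2 + 9 = 7$)
$N{\left(T \right)} = 7 + T$ ($N{\left(T \right)} = T + 7 = 7 + T$)
$\left(N{\left(12 \right)} - 119\right)^{2} = \left(\left(7 + 12\right) - 119\right)^{2} = \left(19 - 119\right)^{2} = \left(-100\right)^{2} = 10000$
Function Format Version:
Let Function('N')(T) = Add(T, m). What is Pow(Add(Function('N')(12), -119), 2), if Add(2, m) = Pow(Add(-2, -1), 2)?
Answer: 10000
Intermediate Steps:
m = 7 (m = Add(-2, Pow(Add(-2, -1), 2)) = Add(-2, Pow(-3, 2)) = Add(-2, 9) = 7)
Function('N')(T) = Add(7, T) (Function('N')(T) = Add(T, 7) = Add(7, T))
Pow(Add(Function('N')(12), -119), 2) = Pow(Add(Add(7, 12), -119), 2) = Pow(Add(19, -119), 2) = Pow(-100, 2) = 10000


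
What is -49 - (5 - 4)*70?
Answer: -119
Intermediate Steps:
-49 - (5 - 4)*70 = -49 - 1*1*70 = -49 - 1*70 = -49 - 70 = -119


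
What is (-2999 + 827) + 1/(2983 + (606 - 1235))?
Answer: -5112887/2354 ≈ -2172.0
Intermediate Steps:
(-2999 + 827) + 1/(2983 + (606 - 1235)) = -2172 + 1/(2983 - 629) = -2172 + 1/2354 = -5112887/2354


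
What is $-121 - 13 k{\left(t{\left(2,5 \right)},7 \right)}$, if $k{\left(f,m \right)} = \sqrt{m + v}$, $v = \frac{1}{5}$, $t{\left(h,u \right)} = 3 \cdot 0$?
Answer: $-121 - \frac{78 \sqrt{5}}{5} \approx -155.88$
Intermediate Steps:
$t{\left(h,u \right)} = 0$
$v = \frac{1}{5} \approx 0.2$
$k{\left(f,m \right)} = \sqrt{\frac{1}{5} + m}$ ($k{\left(f,m \right)} = \sqrt{m + \frac{1}{5}} = \sqrt{\frac{1}{5} + m}$)
$-121 - 13 k{\left(t{\left(2,5 \right)},7 \right)} = -121 - 13 \frac{\sqrt{5 + 25 \cdot 7}}{5} = -121 - 13 \frac{\sqrt{5 + 175}}{5} = -121 - 13 \frac{\sqrt{180}}{5} = -121 - 13 \frac{6 \sqrt{5}}{5} = -121 - \frac{78 \sqrt{5}}{5}$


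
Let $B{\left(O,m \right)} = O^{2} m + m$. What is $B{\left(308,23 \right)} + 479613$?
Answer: $2661508$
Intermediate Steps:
$B{\left(O,m \right)} = m + m O^{2}$ ($B{\left(O,m \right)} = m O^{2} + m = m + m O^{2}$)
$B{\left(308,23 \right)} + 479613 = 23 \left(1 + 308^{2}\right) + 479613 = 23 \left(1 + 94864\right) + 479613 = 23 \cdot 94865 + 479613 = 2181895 + 479613 = 2661508$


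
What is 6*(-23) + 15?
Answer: -123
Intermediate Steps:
6*(-23) + 15 = -138 + 15 = -123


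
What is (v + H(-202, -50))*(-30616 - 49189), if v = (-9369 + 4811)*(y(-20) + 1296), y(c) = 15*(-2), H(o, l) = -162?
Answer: 460521934950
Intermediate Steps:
y(c) = -30
v = -5770428 (v = (-9369 + 4811)*(-30 + 1296) = -4558*1266 = -5770428)
(v + H(-202, -50))*(-30616 - 49189) = (-5770428 - 162)*(-30616 - 49189) = -5770590*(-79805) = 460521934950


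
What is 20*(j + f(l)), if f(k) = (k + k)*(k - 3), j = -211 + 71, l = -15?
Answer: 8000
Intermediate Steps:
j = -140
f(k) = 2*k*(-3 + k) (f(k) = (2*k)*(-3 + k) = 2*k*(-3 + k))
20*(j + f(l)) = 20*(-140 + 2*(-15)*(-3 - 15)) = 20*(-140 + 2*(-15)*(-18)) = 20*(-140 + 540) = 20*400 = 8000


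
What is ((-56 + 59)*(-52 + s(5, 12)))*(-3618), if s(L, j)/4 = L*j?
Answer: -2040552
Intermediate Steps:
s(L, j) = 4*L*j (s(L, j) = 4*(L*j) = 4*L*j)
((-56 + 59)*(-52 + s(5, 12)))*(-3618) = ((-56 + 59)*(-52 + 4*5*12))*(-3618) = (3*(-52 + 240))*(-3618) = (3*188)*(-3618) = 564*(-3618) = -2040552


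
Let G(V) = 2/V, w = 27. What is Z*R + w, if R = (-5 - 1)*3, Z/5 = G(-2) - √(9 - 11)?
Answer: 117 + 90*I*√2 ≈ 117.0 + 127.28*I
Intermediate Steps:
Z = -5 - 5*I*√2 (Z = 5*(2/(-2) - √(9 - 11)) = 5*(2*(-½) - √(-2)) = 5*(-1 - I*√2) = -5 - 5*I*√2 ≈ -5.0 - 7.0711*I)
R = -18 (R = -6*3 = -18)
Z*R + w = (-5 - 5*I*√2)*(-18) + 27 = (90 + 90*I*√2) + 27 = 117 + 90*I*√2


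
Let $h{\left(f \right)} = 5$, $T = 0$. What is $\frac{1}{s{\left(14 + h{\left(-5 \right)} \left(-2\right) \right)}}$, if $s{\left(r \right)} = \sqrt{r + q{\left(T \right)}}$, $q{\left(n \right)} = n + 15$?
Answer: $\frac{\sqrt{19}}{19} \approx 0.22942$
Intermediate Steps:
$q{\left(n \right)} = 15 + n$
$s{\left(r \right)} = \sqrt{15 + r}$ ($s{\left(r \right)} = \sqrt{r + \left(15 + 0\right)} = \sqrt{r + 15} = \sqrt{15 + r}$)
$\frac{1}{s{\left(14 + h{\left(-5 \right)} \left(-2\right) \right)}} = \frac{1}{\sqrt{15 + \left(14 + 5 \left(-2\right)\right)}} = \frac{1}{\sqrt{15 + \left(14 - 10\right)}} = \frac{1}{\sqrt{15 + 4}} = \frac{1}{\sqrt{19}} = \frac{\sqrt{19}}{19}$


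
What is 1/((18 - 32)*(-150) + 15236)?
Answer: 1/17336 ≈ 5.7683e-5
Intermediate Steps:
1/((18 - 32)*(-150) + 15236) = 1/(-14*(-150) + 15236) = 1/(2100 + 15236) = 1/17336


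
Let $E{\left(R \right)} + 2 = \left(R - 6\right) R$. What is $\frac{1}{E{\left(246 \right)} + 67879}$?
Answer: $\frac{1}{126917} \approx 7.8792 \cdot 10^{-6}$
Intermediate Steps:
$E{\left(R \right)} = -2 + R \left(-6 + R\right)$ ($E{\left(R \right)} = -2 + \left(R - 6\right) R = -2 + \left(-6 + R\right) R = -2 + R \left(-6 + R\right)$)
$\frac{1}{E{\left(246 \right)} + 67879} = \frac{1}{\left(-2 + 246^{2} - 1476\right) + 67879} = \frac{1}{\left(-2 + 60516 - 1476\right) + 67879} = \frac{1}{59038 + 67879} = \frac{1}{126917}$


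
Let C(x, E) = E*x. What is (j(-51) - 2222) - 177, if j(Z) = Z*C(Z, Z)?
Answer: -135050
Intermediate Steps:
j(Z) = Z³ (j(Z) = Z*(Z*Z) = Z*Z² = Z³)
(j(-51) - 2222) - 177 = ((-51)³ - 2222) - 177 = (-132651 - 2222) - 177 = -134873 - 177 = -135050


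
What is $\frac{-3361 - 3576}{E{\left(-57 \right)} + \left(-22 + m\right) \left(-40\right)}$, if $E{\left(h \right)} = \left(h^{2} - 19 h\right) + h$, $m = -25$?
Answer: $- \frac{6937}{6155} \approx -1.1271$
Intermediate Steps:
$E{\left(h \right)} = h^{2} - 18 h$
$\frac{-3361 - 3576}{E{\left(-57 \right)} + \left(-22 + m\right) \left(-40\right)} = \frac{-3361 - 3576}{- 57 \left(-18 - 57\right) + \left(-22 - 25\right) \left(-40\right)} = - \frac{6937}{\left(-57\right) \left(-75\right) - -1880} = - \frac{6937}{4275 + 1880} = - \frac{6937}{6155}$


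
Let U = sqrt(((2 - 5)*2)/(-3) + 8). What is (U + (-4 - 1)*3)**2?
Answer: (15 - sqrt(10))**2 ≈ 140.13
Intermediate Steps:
U = sqrt(10) (U = sqrt(-3*2*(-1/3) + 8) = sqrt(-6*(-1/3) + 8) = sqrt(2 + 8) = sqrt(10) ≈ 3.1623)
(U + (-4 - 1)*3)**2 = (sqrt(10) + (-4 - 1)*3)**2 = (sqrt(10) - 5*3)**2 = (sqrt(10) - 15)**2 = (-15 + sqrt(10))**2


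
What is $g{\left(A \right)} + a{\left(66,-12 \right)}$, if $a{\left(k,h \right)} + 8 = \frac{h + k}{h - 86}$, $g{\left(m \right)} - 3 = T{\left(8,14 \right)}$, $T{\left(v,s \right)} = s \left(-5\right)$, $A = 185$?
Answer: $- \frac{3702}{49} \approx -75.551$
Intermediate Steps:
$T{\left(v,s \right)} = - 5 s$
$g{\left(m \right)} = -67$ ($g{\left(m \right)} = 3 - 70 = -67$)
$a{\left(k,h \right)} = -8 + \frac{h + k}{-86 + h}$ ($a{\left(k,h \right)} = -8 + \frac{h + k}{h - 86} = -8 + \frac{h + k}{-86 + h}$)
$g{\left(A \right)} + a{\left(66,-12 \right)} = -67 + \frac{688 + 66 - -84}{-86 - 12} = -67 + \frac{688 + 66 + 84}{-98} = -67 - \frac{419}{49} = - \frac{3702}{49}$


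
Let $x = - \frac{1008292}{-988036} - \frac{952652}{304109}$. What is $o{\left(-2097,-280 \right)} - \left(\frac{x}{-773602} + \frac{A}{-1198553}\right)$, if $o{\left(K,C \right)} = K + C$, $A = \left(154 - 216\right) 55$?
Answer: $- \frac{5340536479749121576248275}{2246752242905379451606} \approx -2377.0$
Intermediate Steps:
$A = -3410$ ($A = \left(-62\right) 55 = -3410$)
$x = - \frac{158655949911}{75117659981}$ ($x = \left(-1008292\right) \left(- \frac{1}{988036}\right) - \frac{952652}{304109} = \frac{252073}{247009} - \frac{952652}{304109} = - \frac{158655949911}{75117659981} \approx -2.1121$)
$o{\left(K,C \right)} = C + K$
$o{\left(-2097,-280 \right)} - \left(\frac{x}{-773602} + \frac{A}{-1198553}\right) = \left(-280 - 2097\right) - \left(- \frac{158655949911}{75117659981 \left(-773602\right)} - \frac{3410}{-1198553}\right) = -2377 - \left(\left(- \frac{158655949911}{75117659981}\right) \left(- \frac{1}{773602}\right) - - \frac{110}{38663}\right) = -2377 - \left(\frac{158655949911}{58111171996621562} + \frac{110}{38663}\right) = -2377 - \frac{6398363034619780813}{2246752242905379451606} = - \frac{5340536479749121576248275}{2246752242905379451606}$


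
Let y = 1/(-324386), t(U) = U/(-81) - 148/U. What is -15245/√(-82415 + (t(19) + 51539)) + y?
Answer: -1/324386 + 137205*I*√903079747/47530513 ≈ -3.0827e-6 + 86.748*I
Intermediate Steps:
t(U) = -148/U - U/81 (t(U) = U*(-1/81) - 148/U = -U/81 - 148/U = -148/U - U/81)
y = -1/324386 ≈ -3.0827e-6
-15245/√(-82415 + (t(19) + 51539)) + y = -15245/√(-82415 + ((-148/19 - 1/81*19) + 51539)) - 1/324386 = -15245/√(-82415 + ((-148*1/19 - 19/81) + 51539)) - 1/324386 = -15245/√(-82415 + ((-148/19 - 19/81) + 51539)) - 1/324386 = -15245/√(-82415 + (-12349/1539 + 51539)) - 1/324386 = -15245/√(-82415 + 79306172/1539) - 1/324386 = -15245*(-9*I*√903079747/47530513) - 1/324386 = -(-137205)*I*√903079747/47530513 - 1/324386 = 137205*I*√903079747/47530513 - 1/324386 = -1/324386 + 137205*I*√903079747/47530513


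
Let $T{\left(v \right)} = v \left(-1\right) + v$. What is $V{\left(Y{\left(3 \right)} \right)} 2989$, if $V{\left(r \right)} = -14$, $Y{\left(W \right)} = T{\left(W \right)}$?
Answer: $-41846$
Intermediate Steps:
$T{\left(v \right)} = 0$ ($T{\left(v \right)} = - v + v = 0$)
$Y{\left(W \right)} = 0$
$V{\left(Y{\left(3 \right)} \right)} 2989 = \left(-14\right) 2989 = -41846$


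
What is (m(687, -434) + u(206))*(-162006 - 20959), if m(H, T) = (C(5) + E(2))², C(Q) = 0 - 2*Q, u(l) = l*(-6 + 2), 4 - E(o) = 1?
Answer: 141797875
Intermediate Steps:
E(o) = 3 (E(o) = 4 - 1*1 = 4 - 1 = 3)
u(l) = -4*l (u(l) = l*(-4) = -4*l)
C(Q) = -2*Q
m(H, T) = 49 (m(H, T) = (-2*5 + 3)² = (-10 + 3)² = (-7)² = 49)
(m(687, -434) + u(206))*(-162006 - 20959) = (49 - 4*206)*(-162006 - 20959) = (49 - 824)*(-182965) = -775*(-182965) = 141797875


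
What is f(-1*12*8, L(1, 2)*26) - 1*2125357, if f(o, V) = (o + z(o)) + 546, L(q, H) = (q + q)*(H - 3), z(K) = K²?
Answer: -2115691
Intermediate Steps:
L(q, H) = 2*q*(-3 + H) (L(q, H) = (2*q)*(-3 + H) = 2*q*(-3 + H))
f(o, V) = 546 + o + o² (f(o, V) = (o + o²) + 546 = 546 + o + o²)
f(-1*12*8, L(1, 2)*26) - 1*2125357 = (546 - 1*12*8 + (-1*12*8)²) - 1*2125357 = (546 - 12*8 + (-12*8)²) - 2125357 = (546 - 96 + (-96)²) - 2125357 = (546 - 96 + 9216) - 2125357 = 9666 - 2125357 = -2115691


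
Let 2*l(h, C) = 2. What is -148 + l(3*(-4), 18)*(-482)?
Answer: -630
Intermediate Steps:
l(h, C) = 1 (l(h, C) = (½)*2 = 1)
-148 + l(3*(-4), 18)*(-482) = -148 + 1*(-482) = -148 - 482 = -630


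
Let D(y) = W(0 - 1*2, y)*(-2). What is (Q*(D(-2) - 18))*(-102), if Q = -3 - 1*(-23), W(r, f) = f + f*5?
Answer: -12240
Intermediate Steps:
W(r, f) = 6*f (W(r, f) = f + 5*f = 6*f)
Q = 20 (Q = -3 + 23 = 20)
D(y) = -12*y (D(y) = (6*y)*(-2) = -12*y)
(Q*(D(-2) - 18))*(-102) = (20*(-12*(-2) - 18))*(-102) = (20*(24 - 18))*(-102) = (20*6)*(-102) = 120*(-102) = -12240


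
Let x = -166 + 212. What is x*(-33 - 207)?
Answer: -11040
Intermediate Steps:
x = 46
x*(-33 - 207) = 46*(-33 - 207) = 46*(-240) = -11040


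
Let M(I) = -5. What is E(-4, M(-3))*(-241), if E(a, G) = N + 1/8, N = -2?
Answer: 3615/8 ≈ 451.88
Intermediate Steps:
E(a, G) = -15/8 (E(a, G) = -2 + 1/8 = -2 + 1*(⅛) = -2 + ⅛ = -15/8)
E(-4, M(-3))*(-241) = -15/8*(-241) = 3615/8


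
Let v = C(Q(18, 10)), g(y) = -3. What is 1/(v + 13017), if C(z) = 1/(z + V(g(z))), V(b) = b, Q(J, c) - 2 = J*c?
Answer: 179/2330044 ≈ 7.6823e-5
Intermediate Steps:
Q(J, c) = 2 + J*c
C(z) = 1/(-3 + z) (C(z) = 1/(z - 3) = 1/(-3 + z))
v = 1/179 (v = 1/(-3 + (2 + 18*10)) = 1/(-3 + (2 + 180)) = 1/(-3 + 182) = 1/179 ≈ 0.0055866)
1/(v + 13017) = 1/(1/179 + 13017) = 1/(2330044/179) = 179/2330044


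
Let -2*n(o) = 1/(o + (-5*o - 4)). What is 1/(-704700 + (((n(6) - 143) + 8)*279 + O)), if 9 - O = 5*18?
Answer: -56/41576697 ≈ -1.3469e-6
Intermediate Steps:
n(o) = -1/(2*(-4 - 4*o)) (n(o) = -1/(2*(o + (-5*o - 4))) = -1/(2*(o + (-4 - 5*o))) = -1/(2*(-4 - 4*o)))
O = -81 (O = 9 - 5*18 = 9 - 1*90 = 9 - 90 = -81)
1/(-704700 + (((n(6) - 143) + 8)*279 + O)) = 1/(-704700 + (((1/(8*(1 + 6)) - 143) + 8)*279 - 81)) = 1/(-704700 + ((((⅛)/7 - 143) + 8)*279 - 81)) = 1/(-704700 + ((((⅛)*(⅐) - 143) + 8)*279 - 81)) = 1/(-704700 + (((1/56 - 143) + 8)*279 - 81)) = 1/(-704700 + ((-8007/56 + 8)*279 - 81)) = 1/(-704700 + (-7559/56*279 - 81)) = 1/(-704700 + (-2108961/56 - 81)) = 1/(-704700 - 2113497/56) = 1/(-41576697/56) = -56/41576697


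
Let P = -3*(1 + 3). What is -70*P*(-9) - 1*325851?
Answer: -333411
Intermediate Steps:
P = -12 (P = -3*4 = -12)
-70*P*(-9) - 1*325851 = -70*(-12)*(-9) - 1*325851 = 840*(-9) - 325851 = -7560 - 325851 = -333411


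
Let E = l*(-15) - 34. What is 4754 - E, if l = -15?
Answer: 4563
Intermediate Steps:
E = 191 (E = -15*(-15) - 34 = 225 - 34 = 191)
4754 - E = 4754 - 1*191 = 4754 - 191 = 4563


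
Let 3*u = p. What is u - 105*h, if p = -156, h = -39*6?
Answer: 24518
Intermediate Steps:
h = -234
u = -52 (u = (1/3)*(-156) = -52)
u - 105*h = -52 - 105*(-234) = -52 + 24570 = 24518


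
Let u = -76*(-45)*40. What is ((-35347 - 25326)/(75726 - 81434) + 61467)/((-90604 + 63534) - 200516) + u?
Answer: 177711178564091/1299060888 ≈ 1.3680e+5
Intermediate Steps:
u = 136800 (u = 3420*40 = 136800)
((-35347 - 25326)/(75726 - 81434) + 61467)/((-90604 + 63534) - 200516) + u = ((-35347 - 25326)/(75726 - 81434) + 61467)/((-90604 + 63534) - 200516) + 136800 = (-60673/(-5708) + 61467)/(-27070 - 200516) + 136800 = (-60673*(-1/5708) + 61467)/(-227586) + 136800 = (60673/5708 + 61467)*(-1/227586) + 136800 = (350914309/5708)*(-1/227586) + 136800 = -350914309/1299060888 + 136800 = 177711178564091/1299060888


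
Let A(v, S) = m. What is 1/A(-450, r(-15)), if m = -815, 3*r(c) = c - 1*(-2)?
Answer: -1/815 ≈ -0.0012270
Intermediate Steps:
r(c) = 2/3 + c/3 (r(c) = (c - 1*(-2))/3 = (c + 2)/3 = (2 + c)/3 = 2/3 + c/3)
A(v, S) = -815
1/A(-450, r(-15)) = 1/(-815) = -1/815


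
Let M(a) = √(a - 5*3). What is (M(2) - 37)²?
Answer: (37 - I*√13)² ≈ 1356.0 - 266.81*I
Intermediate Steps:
M(a) = √(-15 + a) (M(a) = √(a - 15) = √(-15 + a))
(M(2) - 37)² = (√(-15 + 2) - 37)² = (√(-13) - 37)² = (I*√13 - 37)² = (-37 + I*√13)²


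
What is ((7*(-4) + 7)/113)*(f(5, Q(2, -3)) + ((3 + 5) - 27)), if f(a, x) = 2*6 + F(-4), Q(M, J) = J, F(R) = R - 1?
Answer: 252/113 ≈ 2.2301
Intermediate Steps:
F(R) = -1 + R
f(a, x) = 7 (f(a, x) = 2*6 + (-1 - 4) = 12 - 5 = 7)
((7*(-4) + 7)/113)*(f(5, Q(2, -3)) + ((3 + 5) - 27)) = ((7*(-4) + 7)/113)*(7 + ((3 + 5) - 27)) = ((-28 + 7)*(1/113))*(7 + (8 - 27)) = (-21*1/113)*(7 - 19) = -21/113*(-12) = 252/113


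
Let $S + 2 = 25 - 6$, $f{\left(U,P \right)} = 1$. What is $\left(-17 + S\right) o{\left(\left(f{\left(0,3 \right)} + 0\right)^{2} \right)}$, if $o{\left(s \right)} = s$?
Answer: $0$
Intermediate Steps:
$S = 17$ ($S = -2 + \left(25 - 6\right) = -2 + 19 = 17$)
$\left(-17 + S\right) o{\left(\left(f{\left(0,3 \right)} + 0\right)^{2} \right)} = \left(-17 + 17\right) \left(1 + 0\right)^{2} = 0 \cdot 1^{2} = 0 \cdot 1 = 0$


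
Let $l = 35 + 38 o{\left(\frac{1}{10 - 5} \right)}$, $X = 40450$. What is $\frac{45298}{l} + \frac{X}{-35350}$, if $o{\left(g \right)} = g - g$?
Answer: $\frac{4571053}{3535} \approx 1293.1$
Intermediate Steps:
$o{\left(g \right)} = 0$
$l = 35$ ($l = 35 + 38 \cdot 0 = 35 + 0 = 35$)
$\frac{45298}{l} + \frac{X}{-35350} = \frac{45298}{35} + \frac{40450}{-35350} = 45298 \cdot \frac{1}{35} + 40450 \left(- \frac{1}{35350}\right) = \frac{45298}{35} - \frac{809}{707} = \frac{4571053}{3535}$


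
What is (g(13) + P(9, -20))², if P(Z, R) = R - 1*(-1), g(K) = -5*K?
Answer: 7056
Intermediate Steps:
P(Z, R) = 1 + R (P(Z, R) = R + 1 = 1 + R)
(g(13) + P(9, -20))² = (-5*13 + (1 - 20))² = (-65 - 19)² = (-84)² = 7056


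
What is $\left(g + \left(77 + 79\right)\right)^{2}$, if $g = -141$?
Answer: $225$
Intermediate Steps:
$\left(g + \left(77 + 79\right)\right)^{2} = \left(-141 + \left(77 + 79\right)\right)^{2} = \left(-141 + 156\right)^{2} = 15^{2} = 225$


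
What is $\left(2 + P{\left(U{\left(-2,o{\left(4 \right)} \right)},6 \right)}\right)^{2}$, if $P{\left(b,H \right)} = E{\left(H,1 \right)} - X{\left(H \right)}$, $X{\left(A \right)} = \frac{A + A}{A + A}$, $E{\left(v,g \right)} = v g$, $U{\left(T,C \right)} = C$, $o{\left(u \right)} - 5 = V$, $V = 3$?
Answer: $49$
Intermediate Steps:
$o{\left(u \right)} = 8$ ($o{\left(u \right)} = 5 + 3 = 8$)
$E{\left(v,g \right)} = g v$
$X{\left(A \right)} = 1$ ($X{\left(A \right)} = \frac{2 A}{2 A} = 2 A \frac{1}{2 A} = 1$)
$P{\left(b,H \right)} = -1 + H$ ($P{\left(b,H \right)} = 1 H - 1 = H - 1 = -1 + H$)
$\left(2 + P{\left(U{\left(-2,o{\left(4 \right)} \right)},6 \right)}\right)^{2} = \left(2 + \left(-1 + 6\right)\right)^{2} = \left(2 + 5\right)^{2} = 7^{2} = 49$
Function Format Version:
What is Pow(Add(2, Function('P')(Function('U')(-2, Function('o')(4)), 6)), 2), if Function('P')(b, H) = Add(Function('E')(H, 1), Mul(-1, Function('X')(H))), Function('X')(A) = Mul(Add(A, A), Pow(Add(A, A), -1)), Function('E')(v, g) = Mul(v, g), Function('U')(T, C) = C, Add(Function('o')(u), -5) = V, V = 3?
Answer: 49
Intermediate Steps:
Function('o')(u) = 8 (Function('o')(u) = Add(5, 3) = 8)
Function('E')(v, g) = Mul(g, v)
Function('X')(A) = 1 (Function('X')(A) = Mul(Mul(2, A), Pow(Mul(2, A), -1)) = Mul(Mul(2, A), Mul(Rational(1, 2), Pow(A, -1))) = 1)
Function('P')(b, H) = Add(-1, H) (Function('P')(b, H) = Add(Mul(1, H), Mul(-1, 1)) = Add(H, -1) = Add(-1, H))
Pow(Add(2, Function('P')(Function('U')(-2, Function('o')(4)), 6)), 2) = Pow(Add(2, Add(-1, 6)), 2) = Pow(Add(2, 5), 2) = Pow(7, 2) = 49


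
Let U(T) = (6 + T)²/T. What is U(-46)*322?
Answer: -11200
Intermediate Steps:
U(T) = (6 + T)²/T
U(-46)*322 = ((6 - 46)²/(-46))*322 = -1/46*(-40)²*322 = -1/46*1600*322 = -800/23*322 = -11200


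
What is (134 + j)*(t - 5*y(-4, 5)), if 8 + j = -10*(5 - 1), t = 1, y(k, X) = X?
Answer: -2064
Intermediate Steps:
j = -48 (j = -8 - 10*(5 - 1) = -8 - 10*4 = -8 - 40 = -48)
(134 + j)*(t - 5*y(-4, 5)) = (134 - 48)*(1 - 5*5) = 86*(1 - 25) = 86*(-24) = -2064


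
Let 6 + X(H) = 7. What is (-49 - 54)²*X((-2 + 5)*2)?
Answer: 10609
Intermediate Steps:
X(H) = 1 (X(H) = -6 + 7 = 1)
(-49 - 54)²*X((-2 + 5)*2) = (-49 - 54)²*1 = (-103)²*1 = 10609*1 = 10609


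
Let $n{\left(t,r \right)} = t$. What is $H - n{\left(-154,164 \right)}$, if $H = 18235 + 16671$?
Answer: $35060$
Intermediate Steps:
$H = 34906$
$H - n{\left(-154,164 \right)} = 34906 - -154 = 34906 + 154 = 35060$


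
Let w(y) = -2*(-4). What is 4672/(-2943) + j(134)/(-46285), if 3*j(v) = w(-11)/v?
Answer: -14488319764/9126522585 ≈ -1.5875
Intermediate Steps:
w(y) = 8
j(v) = 8/(3*v) (j(v) = (8/v)/3 = 8/(3*v))
4672/(-2943) + j(134)/(-46285) = 4672/(-2943) + ((8/3)/134)/(-46285) = 4672*(-1/2943) + ((8/3)*(1/134))*(-1/46285) = -4672/2943 + (4/201)*(-1/46285) = -4672/2943 - 4/9303285 = -14488319764/9126522585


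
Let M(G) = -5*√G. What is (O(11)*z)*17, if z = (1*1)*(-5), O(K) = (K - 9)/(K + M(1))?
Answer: -85/3 ≈ -28.333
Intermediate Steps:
O(K) = (-9 + K)/(-5 + K) (O(K) = (K - 9)/(K - 5*√1) = (-9 + K)/(K - 5*1) = (-9 + K)/(K - 5) = (-9 + K)/(-5 + K))
z = -5 (z = 1*(-5) = -5)
(O(11)*z)*17 = (((-9 + 11)/(-5 + 11))*(-5))*17 = ((2/6)*(-5))*17 = (((⅙)*2)*(-5))*17 = ((⅓)*(-5))*17 = -5/3*17 = -85/3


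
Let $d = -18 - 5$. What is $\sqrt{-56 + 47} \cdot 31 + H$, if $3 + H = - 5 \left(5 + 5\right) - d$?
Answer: $-30 + 93 i \approx -30.0 + 93.0 i$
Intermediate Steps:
$d = -23$
$H = -30$ ($H = -3 - \left(-23 + 5 \left(5 + 5\right)\right) = -3 + \left(\left(-5\right) 10 + 23\right) = -3 + \left(-50 + 23\right) = -3 - 27 = -30$)
$\sqrt{-56 + 47} \cdot 31 + H = \sqrt{-56 + 47} \cdot 31 - 30 = \sqrt{-9} \cdot 31 - 30 = 3 i 31 - 30 = 93 i - 30 = -30 + 93 i$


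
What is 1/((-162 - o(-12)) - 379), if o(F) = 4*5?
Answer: -1/561 ≈ -0.0017825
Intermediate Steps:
o(F) = 20
1/((-162 - o(-12)) - 379) = 1/((-162 - 1*20) - 379) = 1/((-162 - 20) - 379) = 1/(-182 - 379) = 1/(-561) = -1/561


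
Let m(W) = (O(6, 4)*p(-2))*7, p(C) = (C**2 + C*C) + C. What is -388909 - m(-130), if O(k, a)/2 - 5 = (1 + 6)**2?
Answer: -393445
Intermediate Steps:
O(k, a) = 108 (O(k, a) = 10 + 2*(1 + 6)**2 = 10 + 2*7**2 = 10 + 2*49 = 10 + 98 = 108)
p(C) = C + 2*C**2 (p(C) = (C**2 + C**2) + C = 2*C**2 + C = C + 2*C**2)
m(W) = 4536 (m(W) = (108*(-2*(1 + 2*(-2))))*7 = (108*(-2*(1 - 4)))*7 = (108*(-2*(-3)))*7 = (108*6)*7 = 648*7 = 4536)
-388909 - m(-130) = -388909 - 1*4536 = -388909 - 4536 = -393445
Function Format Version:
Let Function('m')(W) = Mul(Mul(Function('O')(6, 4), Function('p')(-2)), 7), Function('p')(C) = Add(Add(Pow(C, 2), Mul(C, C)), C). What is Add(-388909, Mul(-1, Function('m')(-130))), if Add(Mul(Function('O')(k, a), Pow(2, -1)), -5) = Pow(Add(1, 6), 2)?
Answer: -393445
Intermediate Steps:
Function('O')(k, a) = 108 (Function('O')(k, a) = Add(10, Mul(2, Pow(Add(1, 6), 2))) = Add(10, Mul(2, Pow(7, 2))) = Add(10, Mul(2, 49)) = Add(10, 98) = 108)
Function('p')(C) = Add(C, Mul(2, Pow(C, 2))) (Function('p')(C) = Add(Add(Pow(C, 2), Pow(C, 2)), C) = Add(Mul(2, Pow(C, 2)), C) = Add(C, Mul(2, Pow(C, 2))))
Function('m')(W) = 4536 (Function('m')(W) = Mul(Mul(108, Mul(-2, Add(1, Mul(2, -2)))), 7) = Mul(Mul(108, Mul(-2, Add(1, -4))), 7) = Mul(Mul(108, Mul(-2, -3)), 7) = Mul(Mul(108, 6), 7) = Mul(648, 7) = 4536)
Add(-388909, Mul(-1, Function('m')(-130))) = Add(-388909, Mul(-1, 4536)) = Add(-388909, -4536) = -393445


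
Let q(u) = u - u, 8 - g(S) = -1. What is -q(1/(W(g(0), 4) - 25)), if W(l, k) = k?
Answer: 0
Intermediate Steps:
g(S) = 9 (g(S) = 8 - 1*(-1) = 8 + 1 = 9)
q(u) = 0
-q(1/(W(g(0), 4) - 25)) = -1*0 = 0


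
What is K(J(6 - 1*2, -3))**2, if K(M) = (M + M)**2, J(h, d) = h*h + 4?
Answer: 2560000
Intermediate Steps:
J(h, d) = 4 + h**2 (J(h, d) = h**2 + 4 = 4 + h**2)
K(M) = 4*M**2 (K(M) = (2*M)**2 = 4*M**2)
K(J(6 - 1*2, -3))**2 = (4*(4 + (6 - 1*2)**2)**2)**2 = (4*(4 + (6 - 2)**2)**2)**2 = (4*(4 + 4**2)**2)**2 = (4*(4 + 16)**2)**2 = (4*20**2)**2 = (4*400)**2 = 1600**2 = 2560000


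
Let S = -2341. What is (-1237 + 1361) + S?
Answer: -2217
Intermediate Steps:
(-1237 + 1361) + S = (-1237 + 1361) - 2341 = 124 - 2341 = -2217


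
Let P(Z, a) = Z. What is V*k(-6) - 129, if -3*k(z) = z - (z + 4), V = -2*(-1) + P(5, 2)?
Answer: -359/3 ≈ -119.67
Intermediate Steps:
V = 7 (V = -2*(-1) + 5 = 2 + 5 = 7)
k(z) = 4/3 (k(z) = -(z - (z + 4))/3 = -(z - (4 + z))/3 = -(z + (-4 - z))/3 = -⅓*(-4) = 4/3)
V*k(-6) - 129 = 7*(4/3) - 129 = 28/3 - 129 = -359/3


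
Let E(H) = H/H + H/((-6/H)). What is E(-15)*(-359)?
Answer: 26207/2 ≈ 13104.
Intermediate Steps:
E(H) = 1 - H**2/6 (E(H) = 1 + H*(-H/6) = 1 - H**2/6)
E(-15)*(-359) = (1 - 1/6*(-15)**2)*(-359) = (1 - 1/6*225)*(-359) = (1 - 75/2)*(-359) = -73/2*(-359) = 26207/2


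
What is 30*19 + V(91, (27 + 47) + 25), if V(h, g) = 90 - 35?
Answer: 625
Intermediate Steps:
V(h, g) = 55
30*19 + V(91, (27 + 47) + 25) = 30*19 + 55 = 570 + 55 = 625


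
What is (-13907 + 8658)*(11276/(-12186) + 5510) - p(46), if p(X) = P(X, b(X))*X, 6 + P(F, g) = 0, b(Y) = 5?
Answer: -176190409540/6093 ≈ -2.8917e+7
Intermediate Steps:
P(F, g) = -6 (P(F, g) = -6 + 0 = -6)
p(X) = -6*X
(-13907 + 8658)*(11276/(-12186) + 5510) - p(46) = (-13907 + 8658)*(11276/(-12186) + 5510) - (-6)*46 = -5249*(11276*(-1/12186) + 5510) - 1*(-276) = -5249*(-5638/6093 + 5510) + 276 = -5249*33566792/6093 + 276 = -176192091208/6093 + 276 = -176190409540/6093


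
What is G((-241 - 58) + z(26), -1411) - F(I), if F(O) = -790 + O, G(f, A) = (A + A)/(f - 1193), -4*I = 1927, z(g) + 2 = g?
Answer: 1869751/1468 ≈ 1273.7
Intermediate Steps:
z(g) = -2 + g
I = -1927/4 (I = -1/4*1927 = -1927/4 ≈ -481.75)
G(f, A) = 2*A/(-1193 + f) (G(f, A) = (2*A)/(-1193 + f) = 2*A/(-1193 + f))
G((-241 - 58) + z(26), -1411) - F(I) = 2*(-1411)/(-1193 + ((-241 - 58) + (-2 + 26))) - (-790 - 1927/4) = 2*(-1411)/(-1193 + (-299 + 24)) - 1*(-5087/4) = 2*(-1411)/(-1193 - 275) + 5087/4 = 2*(-1411)/(-1468) + 5087/4 = 2*(-1411)*(-1/1468) + 5087/4 = 1411/734 + 5087/4 = 1869751/1468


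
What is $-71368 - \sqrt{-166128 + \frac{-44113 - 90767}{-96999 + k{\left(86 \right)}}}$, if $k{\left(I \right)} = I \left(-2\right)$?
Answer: $-71368 - \frac{12 i \sqrt{10893064122197}}{97171} \approx -71368.0 - 407.59 i$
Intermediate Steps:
$k{\left(I \right)} = - 2 I$
$-71368 - \sqrt{-166128 + \frac{-44113 - 90767}{-96999 + k{\left(86 \right)}}} = -71368 - \sqrt{-166128 + \frac{-44113 - 90767}{-96999 - 172}} = -71368 - \sqrt{-166128 - \frac{134880}{-96999 - 172}} = -71368 - \sqrt{-166128 - \frac{134880}{-97171}} = -71368 - \sqrt{-166128 - - \frac{134880}{97171}} = -71368 - \sqrt{-166128 + \frac{134880}{97171}} = -71368 - \sqrt{- \frac{16142689008}{97171}} = -71368 - \frac{12 i \sqrt{10893064122197}}{97171}$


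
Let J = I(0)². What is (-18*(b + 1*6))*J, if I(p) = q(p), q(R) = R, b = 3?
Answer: 0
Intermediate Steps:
I(p) = p
J = 0 (J = 0² = 0)
(-18*(b + 1*6))*J = -18*(3 + 1*6)*0 = -18*(3 + 6)*0 = -18*9*0 = -162*0 = 0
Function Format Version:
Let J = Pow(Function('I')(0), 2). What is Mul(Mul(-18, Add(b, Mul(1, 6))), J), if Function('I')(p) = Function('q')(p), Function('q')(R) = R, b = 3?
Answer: 0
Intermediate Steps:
Function('I')(p) = p
J = 0 (J = Pow(0, 2) = 0)
Mul(Mul(-18, Add(b, Mul(1, 6))), J) = Mul(Mul(-18, Add(3, Mul(1, 6))), 0) = Mul(Mul(-18, Add(3, 6)), 0) = Mul(Mul(-18, 9), 0) = Mul(-162, 0) = 0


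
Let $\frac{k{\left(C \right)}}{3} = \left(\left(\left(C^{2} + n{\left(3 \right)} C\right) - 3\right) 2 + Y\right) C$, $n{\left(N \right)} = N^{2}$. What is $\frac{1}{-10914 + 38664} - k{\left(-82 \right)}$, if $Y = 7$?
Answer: $\frac{81733684501}{27750} \approx 2.9454 \cdot 10^{6}$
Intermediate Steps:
$k{\left(C \right)} = 3 C \left(1 + 2 C^{2} + 18 C\right)$ ($k{\left(C \right)} = 3 \left(\left(\left(C^{2} + 3^{2} C\right) - 3\right) 2 + 7\right) C = 3 \left(\left(\left(C^{2} + 9 C\right) - 3\right) 2 + 7\right) C = 3 \left(\left(-3 + C^{2} + 9 C\right) 2 + 7\right) C = 3 \left(\left(-6 + 2 C^{2} + 18 C\right) + 7\right) C = 3 \left(1 + 2 C^{2} + 18 C\right) C = 3 C \left(1 + 2 C^{2} + 18 C\right)$)
$\frac{1}{-10914 + 38664} - k{\left(-82 \right)} = \frac{1}{-10914 + 38664} - 3 \left(-82\right) \left(1 + 2 \left(-82\right)^{2} + 18 \left(-82\right)\right) = \frac{1}{27750} - 3 \left(-82\right) \left(1 + 2 \cdot 6724 - 1476\right) = \frac{1}{27750} - 3 \left(-82\right) \left(1 + 13448 - 1476\right) = \frac{1}{27750} - 3 \left(-82\right) 11973 = \frac{1}{27750} - -2945358 = \frac{1}{27750} + 2945358 = \frac{81733684501}{27750}$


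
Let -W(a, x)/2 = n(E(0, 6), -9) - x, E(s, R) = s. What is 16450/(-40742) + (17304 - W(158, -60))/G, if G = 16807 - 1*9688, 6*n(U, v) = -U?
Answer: 32932281/16113461 ≈ 2.0438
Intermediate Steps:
n(U, v) = -U/6 (n(U, v) = (-U)/6 = -U/6)
G = 7119 (G = 16807 - 9688 = 7119)
W(a, x) = 2*x (W(a, x) = -2*(-1/6*0 - x) = -2*(0 - x) = -(-2)*x = 2*x)
16450/(-40742) + (17304 - W(158, -60))/G = 16450/(-40742) + (17304 - 2*(-60))/7119 = 16450*(-1/40742) + (17304 - 1*(-120))*(1/7119) = -8225/20371 + (17304 + 120)*(1/7119) = -8225/20371 + 17424*(1/7119) = -8225/20371 + 1936/791 = 32932281/16113461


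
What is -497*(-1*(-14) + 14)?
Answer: -13916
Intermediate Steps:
-497*(-1*(-14) + 14) = -497*(14 + 14) = -497*28 = -13916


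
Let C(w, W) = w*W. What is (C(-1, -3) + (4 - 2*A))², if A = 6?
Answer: 25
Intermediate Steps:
C(w, W) = W*w
(C(-1, -3) + (4 - 2*A))² = (-3*(-1) + (4 - 2*6))² = (3 + (4 - 12))² = (3 - 8)² = (-5)² = 25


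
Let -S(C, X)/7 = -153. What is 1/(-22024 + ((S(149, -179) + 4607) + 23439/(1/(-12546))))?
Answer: -1/294082040 ≈ -3.4004e-9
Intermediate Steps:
S(C, X) = 1071 (S(C, X) = -7*(-153) = 1071)
1/(-22024 + ((S(149, -179) + 4607) + 23439/(1/(-12546)))) = 1/(-22024 + ((1071 + 4607) + 23439/(1/(-12546)))) = 1/(-22024 + (5678 + 23439/(-1/12546))) = 1/(-22024 + (5678 + 23439*(-12546))) = 1/(-22024 + (5678 - 294065694)) = 1/(-22024 - 294060016) = 1/(-294082040) = -1/294082040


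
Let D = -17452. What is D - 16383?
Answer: -33835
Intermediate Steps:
D - 16383 = -17452 - 16383 = -33835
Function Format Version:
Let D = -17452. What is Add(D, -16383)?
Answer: -33835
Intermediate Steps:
Add(D, -16383) = Add(-17452, -16383) = -33835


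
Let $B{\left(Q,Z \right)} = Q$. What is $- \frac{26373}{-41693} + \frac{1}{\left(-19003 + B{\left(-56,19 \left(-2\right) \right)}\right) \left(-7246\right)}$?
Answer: $\frac{3642151270415}{5757866423202} \approx 0.63255$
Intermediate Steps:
$- \frac{26373}{-41693} + \frac{1}{\left(-19003 + B{\left(-56,19 \left(-2\right) \right)}\right) \left(-7246\right)} = - \frac{26373}{-41693} + \frac{1}{\left(-19003 - 56\right) \left(-7246\right)} = \left(-26373\right) \left(- \frac{1}{41693}\right) + \frac{1}{-19059} \left(- \frac{1}{7246}\right) = \frac{26373}{41693} - - \frac{1}{138101514} = \frac{26373}{41693} + \frac{1}{138101514} = \frac{3642151270415}{5757866423202}$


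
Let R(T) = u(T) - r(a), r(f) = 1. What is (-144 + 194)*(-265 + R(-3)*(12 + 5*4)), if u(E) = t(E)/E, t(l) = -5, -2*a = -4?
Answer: -36550/3 ≈ -12183.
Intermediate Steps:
a = 2 (a = -1/2*(-4) = 2)
u(E) = -5/E
R(T) = -1 - 5/T (R(T) = -5/T - 1*1 = -5/T - 1 = -1 - 5/T)
(-144 + 194)*(-265 + R(-3)*(12 + 5*4)) = (-144 + 194)*(-265 + ((-5 - 1*(-3))/(-3))*(12 + 5*4)) = 50*(-265 + (-(-5 + 3)/3)*(12 + 20)) = 50*(-265 - 1/3*(-2)*32) = 50*(-265 + (2/3)*32) = 50*(-265 + 64/3) = 50*(-731/3) = -36550/3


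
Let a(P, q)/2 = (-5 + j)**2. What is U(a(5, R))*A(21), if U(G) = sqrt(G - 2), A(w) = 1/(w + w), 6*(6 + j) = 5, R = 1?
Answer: sqrt(7370)/252 ≈ 0.34067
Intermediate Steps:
j = -31/6 (j = -6 + (1/6)*5 = -6 + 5/6 = -31/6 ≈ -5.1667)
a(P, q) = 3721/18 (a(P, q) = 2*(-5 - 31/6)**2 = 2*(-61/6)**2 = 2*(3721/36) = 3721/18)
A(w) = 1/(2*w)
U(G) = sqrt(-2 + G)
U(a(5, R))*A(21) = sqrt(-2 + 3721/18)*((1/2)/21) = sqrt(3685/18)*((1/2)*(1/21)) = (sqrt(7370)/6)*(1/42) = sqrt(7370)/252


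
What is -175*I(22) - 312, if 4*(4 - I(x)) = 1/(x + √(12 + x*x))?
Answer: -26213/24 + 175*√31/12 ≈ -1011.0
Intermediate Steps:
I(x) = 4 - 1/(4*(x + √(12 + x²))) (I(x) = 4 - 1/(4*(x + √(12 + x*x))) = 4 - 1/(4*(x + √(12 + x²))))
-175*I(22) - 312 = -175*(-¼ + 4*22 + 4*√(12 + 22²))/(22 + √(12 + 22²)) - 312 = -175*(-¼ + 88 + 4*√(12 + 484))/(22 + √(12 + 484)) - 312 = -175*(-¼ + 88 + 4*√496)/(22 + √496) - 312 = -175*(-¼ + 88 + 4*(4*√31))/(22 + 4*√31) - 312 = -175*(-¼ + 88 + 16*√31)/(22 + 4*√31) - 312 = -175*(351/4 + 16*√31)/(22 + 4*√31) - 312 = -312 - 175*(351/4 + 16*√31)/(22 + 4*√31)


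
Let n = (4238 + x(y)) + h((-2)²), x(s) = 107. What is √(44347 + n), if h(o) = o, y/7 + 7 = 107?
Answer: 2*√12174 ≈ 220.67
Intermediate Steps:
y = 700 (y = -49 + 7*107 = -49 + 749 = 700)
n = 4349 (n = (4238 + 107) + (-2)² = 4345 + 4 = 4349)
√(44347 + n) = √(44347 + 4349) = √48696 = 2*√12174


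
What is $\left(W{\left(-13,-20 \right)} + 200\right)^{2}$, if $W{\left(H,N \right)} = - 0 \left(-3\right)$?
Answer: $40000$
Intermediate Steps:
$W{\left(H,N \right)} = 0$ ($W{\left(H,N \right)} = \left(-1\right) 0 = 0$)
$\left(W{\left(-13,-20 \right)} + 200\right)^{2} = \left(0 + 200\right)^{2} = 200^{2} = 40000$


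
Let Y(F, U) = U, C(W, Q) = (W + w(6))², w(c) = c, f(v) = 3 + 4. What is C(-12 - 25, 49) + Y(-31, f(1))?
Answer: 968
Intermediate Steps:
f(v) = 7
C(W, Q) = (6 + W)² (C(W, Q) = (W + 6)² = (6 + W)²)
C(-12 - 25, 49) + Y(-31, f(1)) = (6 + (-12 - 25))² + 7 = (6 - 37)² + 7 = (-31)² + 7 = 961 + 7 = 968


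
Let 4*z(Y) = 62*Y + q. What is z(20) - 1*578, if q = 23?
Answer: -1049/4 ≈ -262.25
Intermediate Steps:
z(Y) = 23/4 + 31*Y/2 (z(Y) = (62*Y + 23)/4 = (23 + 62*Y)/4 = 23/4 + 31*Y/2)
z(20) - 1*578 = (23/4 + (31/2)*20) - 1*578 = (23/4 + 310) - 578 = 1263/4 - 578 = -1049/4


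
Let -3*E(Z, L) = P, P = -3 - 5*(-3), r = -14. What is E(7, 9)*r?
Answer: 56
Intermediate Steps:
P = 12 (P = -3 + 15 = 12)
E(Z, L) = -4 (E(Z, L) = -⅓*12 = -4)
E(7, 9)*r = -4*(-14) = 56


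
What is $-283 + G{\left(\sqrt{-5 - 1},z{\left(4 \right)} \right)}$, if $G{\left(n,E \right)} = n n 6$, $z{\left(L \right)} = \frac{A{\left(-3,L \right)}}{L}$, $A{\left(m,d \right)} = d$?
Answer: $-319$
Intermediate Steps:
$z{\left(L \right)} = 1$ ($z{\left(L \right)} = \frac{L}{L} = 1$)
$G{\left(n,E \right)} = 6 n^{2}$ ($G{\left(n,E \right)} = n^{2} \cdot 6 = 6 n^{2}$)
$-283 + G{\left(\sqrt{-5 - 1},z{\left(4 \right)} \right)} = -283 + 6 \left(\sqrt{-5 - 1}\right)^{2} = -283 + 6 \left(\sqrt{-6}\right)^{2} = -283 + 6 \left(i \sqrt{6}\right)^{2} = -283 + 6 \left(-6\right) = -283 - 36 = -319$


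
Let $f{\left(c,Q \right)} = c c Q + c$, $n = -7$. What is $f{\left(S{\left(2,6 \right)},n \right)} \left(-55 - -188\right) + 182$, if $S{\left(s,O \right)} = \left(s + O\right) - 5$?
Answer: $-7798$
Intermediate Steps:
$S{\left(s,O \right)} = -5 + O + s$ ($S{\left(s,O \right)} = \left(O + s\right) - 5 = -5 + O + s$)
$f{\left(c,Q \right)} = c + Q c^{2}$ ($f{\left(c,Q \right)} = c^{2} Q + c = Q c^{2} + c = c + Q c^{2}$)
$f{\left(S{\left(2,6 \right)},n \right)} \left(-55 - -188\right) + 182 = \left(-5 + 6 + 2\right) \left(1 - 7 \left(-5 + 6 + 2\right)\right) \left(-55 - -188\right) + 182 = 3 \left(1 - 21\right) \left(-55 + 188\right) + 182 = 3 \left(1 - 21\right) 133 + 182 = 3 \left(-20\right) 133 + 182 = \left(-60\right) 133 + 182 = -7980 + 182 = -7798$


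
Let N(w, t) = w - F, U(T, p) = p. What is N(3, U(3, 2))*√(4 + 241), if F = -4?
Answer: 49*√5 ≈ 109.57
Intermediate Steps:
N(w, t) = 4 + w (N(w, t) = w - 1*(-4) = w + 4 = 4 + w)
N(3, U(3, 2))*√(4 + 241) = (4 + 3)*√(4 + 241) = 7*√245 = 7*(7*√5) = 49*√5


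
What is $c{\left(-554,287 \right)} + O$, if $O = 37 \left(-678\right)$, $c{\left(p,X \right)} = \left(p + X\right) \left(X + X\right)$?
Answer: $-178344$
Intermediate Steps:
$c{\left(p,X \right)} = 2 X \left(X + p\right)$ ($c{\left(p,X \right)} = \left(X + p\right) 2 X = 2 X \left(X + p\right)$)
$O = -25086$
$c{\left(-554,287 \right)} + O = 2 \cdot 287 \left(287 - 554\right) - 25086 = 2 \cdot 287 \left(-267\right) - 25086 = -153258 - 25086 = -178344$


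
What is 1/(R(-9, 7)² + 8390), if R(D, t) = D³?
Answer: 1/539831 ≈ 1.8524e-6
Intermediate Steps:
1/(R(-9, 7)² + 8390) = 1/(((-9)³)² + 8390) = 1/((-729)² + 8390) = 1/(531441 + 8390) = 1/539831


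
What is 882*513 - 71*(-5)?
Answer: 452821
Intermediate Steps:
882*513 - 71*(-5) = 452466 + 355 = 452821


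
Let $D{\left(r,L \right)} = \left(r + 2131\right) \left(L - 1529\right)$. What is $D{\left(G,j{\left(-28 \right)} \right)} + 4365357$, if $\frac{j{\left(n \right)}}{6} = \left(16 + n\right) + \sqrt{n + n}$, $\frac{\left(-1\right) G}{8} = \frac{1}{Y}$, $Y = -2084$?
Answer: $\frac{496835944}{521} + \frac{13323036 i \sqrt{14}}{521} \approx 9.5362 \cdot 10^{5} + 95682.0 i$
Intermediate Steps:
$G = \frac{2}{521}$ ($G = - \frac{8}{-2084} = \left(-8\right) \left(- \frac{1}{2084}\right) = \frac{2}{521} \approx 0.0038388$)
$j{\left(n \right)} = 96 + 6 n + 6 \sqrt{2} \sqrt{n}$ ($j{\left(n \right)} = 6 \left(\left(16 + n\right) + \sqrt{n + n}\right) = 6 \left(\left(16 + n\right) + \sqrt{2 n}\right) = 6 \left(\left(16 + n\right) + \sqrt{2} \sqrt{n}\right) = 6 \left(16 + n + \sqrt{2} \sqrt{n}\right) = 96 + 6 n + 6 \sqrt{2} \sqrt{n}$)
$D{\left(r,L \right)} = \left(-1529 + L\right) \left(2131 + r\right)$ ($D{\left(r,L \right)} = \left(2131 + r\right) \left(-1529 + L\right) = \left(-1529 + L\right) \left(2131 + r\right)$)
$D{\left(G,j{\left(-28 \right)} \right)} + 4365357 = \left(-3258299 - \frac{3058}{521} + 2131 \left(96 + 6 \left(-28\right) + 6 \sqrt{2} \sqrt{-28}\right) + \left(96 + 6 \left(-28\right) + 6 \sqrt{2} \sqrt{-28}\right) \frac{2}{521}\right) + 4365357 = \left(-3258299 - \frac{3058}{521} + 2131 \left(96 - 168 + 6 \sqrt{2} \cdot 2 i \sqrt{7}\right) + \left(96 - 168 + 6 \sqrt{2} \cdot 2 i \sqrt{7}\right) \frac{2}{521}\right) + 4365357 = \left(-3258299 - \frac{3058}{521} + 2131 \left(96 - 168 + 12 i \sqrt{14}\right) + \left(96 - 168 + 12 i \sqrt{14}\right) \frac{2}{521}\right) + 4365357 = \left(-3258299 - \frac{3058}{521} + 2131 \left(-72 + 12 i \sqrt{14}\right) + \left(-72 + 12 i \sqrt{14}\right) \frac{2}{521}\right) + 4365357 = \left(-3258299 - \frac{3058}{521} - \left(153432 - 25572 i \sqrt{14}\right) - \left(\frac{144}{521} - \frac{24 i \sqrt{14}}{521}\right)\right) + 4365357 = \left(- \frac{1777515053}{521} + \frac{13323036 i \sqrt{14}}{521}\right) + 4365357 = \frac{496835944}{521} + \frac{13323036 i \sqrt{14}}{521}$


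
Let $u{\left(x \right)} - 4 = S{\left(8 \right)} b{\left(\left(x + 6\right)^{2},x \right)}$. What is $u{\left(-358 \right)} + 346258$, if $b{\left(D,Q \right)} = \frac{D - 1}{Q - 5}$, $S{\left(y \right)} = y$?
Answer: $\frac{41567294}{121} \approx 3.4353 \cdot 10^{5}$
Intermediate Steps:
$b{\left(D,Q \right)} = \frac{-1 + D}{-5 + Q}$
$u{\left(x \right)} = 4 + \frac{8 \left(-1 + \left(6 + x\right)^{2}\right)}{-5 + x}$ ($u{\left(x \right)} = 4 + 8 \frac{-1 + \left(x + 6\right)^{2}}{-5 + x} = 4 + 8 \frac{-1 + \left(6 + x\right)^{2}}{-5 + x} = 4 + \frac{8 \left(-1 + \left(6 + x\right)^{2}\right)}{-5 + x}$)
$u{\left(-358 \right)} + 346258 = \frac{4 \left(65 + 2 \left(-358\right)^{2} + 25 \left(-358\right)\right)}{-5 - 358} + 346258 = \frac{4 \left(65 + 2 \cdot 128164 - 8950\right)}{-363} + 346258 = 4 \left(- \frac{1}{363}\right) \left(65 + 256328 - 8950\right) + 346258 = 4 \left(- \frac{1}{363}\right) 247443 + 346258 = - \frac{329924}{121} + 346258 = \frac{41567294}{121}$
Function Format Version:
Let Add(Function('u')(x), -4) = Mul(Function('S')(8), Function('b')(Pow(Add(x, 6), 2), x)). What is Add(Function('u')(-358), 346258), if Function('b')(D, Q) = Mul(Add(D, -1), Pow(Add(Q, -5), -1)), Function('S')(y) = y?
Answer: Rational(41567294, 121) ≈ 3.4353e+5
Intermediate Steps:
Function('b')(D, Q) = Mul(Pow(Add(-5, Q), -1), Add(-1, D)) (Function('b')(D, Q) = Mul(Add(-1, D), Pow(Add(-5, Q), -1)) = Mul(Pow(Add(-5, Q), -1), Add(-1, D)))
Function('u')(x) = Add(4, Mul(8, Pow(Add(-5, x), -1), Add(-1, Pow(Add(6, x), 2)))) (Function('u')(x) = Add(4, Mul(8, Mul(Pow(Add(-5, x), -1), Add(-1, Pow(Add(x, 6), 2))))) = Add(4, Mul(8, Mul(Pow(Add(-5, x), -1), Add(-1, Pow(Add(6, x), 2))))) = Add(4, Mul(8, Pow(Add(-5, x), -1), Add(-1, Pow(Add(6, x), 2)))))
Add(Function('u')(-358), 346258) = Add(Mul(4, Pow(Add(-5, -358), -1), Add(65, Mul(2, Pow(-358, 2)), Mul(25, -358))), 346258) = Add(Mul(4, Pow(-363, -1), Add(65, Mul(2, 128164), -8950)), 346258) = Add(Mul(4, Rational(-1, 363), Add(65, 256328, -8950)), 346258) = Add(Mul(4, Rational(-1, 363), 247443), 346258) = Add(Rational(-329924, 121), 346258) = Rational(41567294, 121)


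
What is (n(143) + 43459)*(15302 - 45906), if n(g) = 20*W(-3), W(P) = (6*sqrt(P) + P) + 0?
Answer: -1328182996 - 3672480*I*sqrt(3) ≈ -1.3282e+9 - 6.3609e+6*I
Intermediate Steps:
W(P) = P + 6*sqrt(P) (W(P) = (P + 6*sqrt(P)) + 0 = P + 6*sqrt(P))
n(g) = -60 + 120*I*sqrt(3) (n(g) = 20*(-3 + 6*sqrt(-3)) = 20*(-3 + 6*(I*sqrt(3))) = 20*(-3 + 6*I*sqrt(3)) = -60 + 120*I*sqrt(3))
(n(143) + 43459)*(15302 - 45906) = ((-60 + 120*I*sqrt(3)) + 43459)*(15302 - 45906) = (43399 + 120*I*sqrt(3))*(-30604) = -1328182996 - 3672480*I*sqrt(3)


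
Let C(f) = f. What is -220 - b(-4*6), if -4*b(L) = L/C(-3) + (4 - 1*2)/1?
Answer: -435/2 ≈ -217.50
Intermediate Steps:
b(L) = -½ + L/12 (b(L) = -(L/(-3) + (4 - 1*2)/1)/4 = -(L*(-⅓) + (4 - 2)*1)/4 = -(-L/3 + 2*1)/4 = -(-L/3 + 2)/4 = -(2 - L/3)/4 = -½ + L/12)
-220 - b(-4*6) = -220 - (-½ + (-4*6)/12) = -220 - (-½ + (1/12)*(-24)) = -220 - (-½ - 2) = -220 - 1*(-5/2) = -220 + 5/2 = -435/2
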